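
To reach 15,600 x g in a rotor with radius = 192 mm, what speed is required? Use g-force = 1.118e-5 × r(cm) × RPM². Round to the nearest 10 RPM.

r = 192 mm = 19.2 cm
15,600 = 1.118 × 10⁻⁵ × 19.2 × N²
N² = 15,600 / (21.4656 × 10⁻⁵) = 72,674,419
N ≈ √72,674,419 ≈ 8,524.9

≈ 8520 RPM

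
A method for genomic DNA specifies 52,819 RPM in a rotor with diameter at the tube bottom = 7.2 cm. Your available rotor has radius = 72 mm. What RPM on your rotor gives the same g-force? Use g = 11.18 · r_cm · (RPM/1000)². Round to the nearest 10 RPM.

Original rotor: r = 7.2 / 2 = 3.6 cm
RCF = 11.18 × r × (N/1000)²
RCF_original = 11.18 × 3.6 × (52.819)² = 11.18 × 3.6 × 2,789.846761 ≈ 112,285.8 × g
Your rotor: r = 72 mm = 7.2 cm
112,285.8 = 11.18 × 7.2 × (N/1000)²
(N/1000)² = 112,285.8 / 80.496 = 1394.924
N = 1000 × √1394.924 ≈ 37,348.7

≈ 37350 RPM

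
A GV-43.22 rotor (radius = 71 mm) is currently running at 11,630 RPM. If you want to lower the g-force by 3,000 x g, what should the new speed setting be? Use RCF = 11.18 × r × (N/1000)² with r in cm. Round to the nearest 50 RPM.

≈ 9850 RPM

r = 71 mm = 7.1 cm
Current RCF = 11.18 × 7.1 × (11.63)² = 11.18 × 7.1 × 135.2569 ≈ 10,736.4 × g
Target RCF = 10,736.4 − 3,000 = 7,736.4 × g
(N/1000)² = 7,736.4 / 79.378 = 97.46277
N = 1000 × √97.46277 ≈ 9,872.3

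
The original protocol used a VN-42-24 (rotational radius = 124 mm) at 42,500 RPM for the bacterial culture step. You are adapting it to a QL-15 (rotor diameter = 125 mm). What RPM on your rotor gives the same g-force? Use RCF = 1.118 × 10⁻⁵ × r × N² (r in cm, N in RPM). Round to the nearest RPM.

Original rotor: r = 124 mm = 12.4 cm
RCF_original = 1.118 × 10⁻⁵ × 12.4 × (42500)² = 1.118 × 10⁻⁵ × 12.4 × 1,806,250,000 ≈ 250,404 × g
Your rotor: r = 125 mm / 2 = 62.5 mm = 6.25 cm
250,404 = 1.118 × 10⁻⁵ × 6.25 × N²
N² = 250,404 / (6.9875 × 10⁻⁵) = 3,583,599,284
N ≈ √3,583,599,284 ≈ 59,863.2

59863 RPM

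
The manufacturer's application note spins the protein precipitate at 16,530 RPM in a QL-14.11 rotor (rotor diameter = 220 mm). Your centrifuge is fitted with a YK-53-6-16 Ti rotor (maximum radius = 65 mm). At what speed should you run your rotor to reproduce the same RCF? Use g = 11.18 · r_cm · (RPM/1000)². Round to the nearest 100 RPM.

Original rotor: r = 220 mm / 2 = 110 mm = 11 cm
RCF = 11.18 × r × (N/1000)²
RCF_original = 11.18 × 11 × (16.53)² = 11.18 × 11 × 273.2409 ≈ 33,603.2 × g
Your rotor: r = 65 mm = 6.5 cm
33,603.2 = 11.18 × 6.5 × (N/1000)²
(N/1000)² = 33,603.2 / 72.67 = 462.4081
N = 1000 × √462.4081 ≈ 21,503.7

21500 RPM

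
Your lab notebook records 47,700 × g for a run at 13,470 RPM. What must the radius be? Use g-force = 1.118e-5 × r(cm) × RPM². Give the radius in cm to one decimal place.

r ≈ 23.5 cm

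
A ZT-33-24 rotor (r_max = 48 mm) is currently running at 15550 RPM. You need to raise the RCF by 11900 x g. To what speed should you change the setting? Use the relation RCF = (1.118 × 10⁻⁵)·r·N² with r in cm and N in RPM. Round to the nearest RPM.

r = 48 mm = 4.8 cm
Current RCF = 1.118 × 10⁻⁵ × 4.8 × (15550)² = 1.118 × 10⁻⁵ × 4.8 × 241,802,500 ≈ 12,976.1 × g
Target RCF = 12,976.1 + 11,900 = 24,876.1 × g
N² = 24,876.1 / (5.3664 × 10⁻⁵) = 463,552,847
N ≈ √463,552,847 ≈ 21,530.3

≈ 21530 RPM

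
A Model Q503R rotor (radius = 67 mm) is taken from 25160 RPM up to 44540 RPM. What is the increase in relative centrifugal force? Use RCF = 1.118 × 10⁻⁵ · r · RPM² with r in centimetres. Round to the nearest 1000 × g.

≈ 101000 g

r = 67 mm = 6.7 cm
RCF₁ = 1.118 × 10⁻⁵ × 6.7 × (25160)² = 1.118 × 10⁻⁵ × 6.7 × 633,025,600 ≈ 47,417.4 × g
RCF₂ = 1.118 × 10⁻⁵ × 6.7 × (44540)² = 1.118 × 10⁻⁵ × 6.7 × 1,983,811,600 ≈ 148,599.4 × g
Increase = 148,599.4 − 47,417.4 = 101,182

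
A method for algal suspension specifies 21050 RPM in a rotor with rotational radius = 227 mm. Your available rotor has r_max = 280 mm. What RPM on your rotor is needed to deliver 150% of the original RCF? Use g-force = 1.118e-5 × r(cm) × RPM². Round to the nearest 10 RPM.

≈ 23210 RPM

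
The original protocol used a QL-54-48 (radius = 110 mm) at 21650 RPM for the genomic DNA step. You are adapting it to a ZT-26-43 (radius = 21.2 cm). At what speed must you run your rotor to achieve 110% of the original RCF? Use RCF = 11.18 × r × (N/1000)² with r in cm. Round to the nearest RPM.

Original rotor: r = 110 mm = 11.0 cm
RCF = 11.18 × r × (N/1000)²
RCF_original = 11.18 × 11 × (21.65)² = 11.18 × 11 × 468.7225 ≈ 57,643.5 × g
Target RCF = 1.1 × 57,643.5 ≈ 63,407.9 × g
63,407.9 = 11.18 × 21.2 × (N/1000)²
(N/1000)² = 63,407.9 / 237.016 = 267.5258
N = 1000 × √267.5258 ≈ 16,356.2

≈ 16356 RPM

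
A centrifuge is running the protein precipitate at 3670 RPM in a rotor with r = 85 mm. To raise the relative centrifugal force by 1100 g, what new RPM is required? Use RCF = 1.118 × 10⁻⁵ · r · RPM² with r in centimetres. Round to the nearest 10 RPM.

5000 RPM

r = 85 mm = 8.5 cm
Current RCF = 1.118 × 10⁻⁵ × 8.5 × (3670)² = 1.118 × 10⁻⁵ × 8.5 × 13,468,900 ≈ 1,279.9 × g
Target RCF = 1,279.9 + 1,100 = 2,379.9 × g
N² = 2,379.9 / (9.503 × 10⁻⁵) = 25,043,670
N ≈ √25,043,670 ≈ 5,004.4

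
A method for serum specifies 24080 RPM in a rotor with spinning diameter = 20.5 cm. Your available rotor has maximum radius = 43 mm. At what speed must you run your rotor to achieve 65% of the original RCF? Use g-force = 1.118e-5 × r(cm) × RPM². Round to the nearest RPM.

≈ 29974 RPM

Original rotor: r = 20.5 / 2 = 10.25 cm
RCF = 1.118 × 10⁻⁵ × r × N²
RCF_original = 1.118 × 10⁻⁵ × 10.25 × (24080)² = 1.118 × 10⁻⁵ × 10.25 × 579,846,400 ≈ 66,447.5 × g
Target RCF = 0.65 × 66,447.5 ≈ 43,190.9 × g
Your rotor: r = 43 mm = 4.3 cm
43,190.9 = 1.118 × 10⁻⁵ × 4.3 × N²
N² = 43,190.9 / (4.8074 × 10⁻⁵) = 898,425,344
N ≈ √898,425,344 ≈ 29,973.7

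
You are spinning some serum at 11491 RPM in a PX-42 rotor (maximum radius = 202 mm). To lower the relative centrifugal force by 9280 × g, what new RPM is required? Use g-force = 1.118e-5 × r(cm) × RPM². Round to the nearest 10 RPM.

r = 202 mm = 20.2 cm
Current RCF = 1.118 × 10⁻⁵ × 20.2 × (11491)² = 1.118 × 10⁻⁵ × 20.2 × 132,043,081 ≈ 29,820.1 × g
Target RCF = 29,820.1 − 9,280 = 20,540.1 × g
N² = 20,540.1 / (22.5836 × 10⁻⁵) = 90,951,398
N ≈ √90,951,398 ≈ 9,536.8

N₂ ≈ 9540 RPM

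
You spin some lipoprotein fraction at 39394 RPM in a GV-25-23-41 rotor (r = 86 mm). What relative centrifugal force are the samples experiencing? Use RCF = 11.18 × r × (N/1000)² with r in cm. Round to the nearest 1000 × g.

≈ 149000 g

r = 86 mm = 8.6 cm
RCF = 11.18 × 8.6 × (39.394)² = 11.18 × 8.6 × 1,551.887236 ≈ 149,210.9 × g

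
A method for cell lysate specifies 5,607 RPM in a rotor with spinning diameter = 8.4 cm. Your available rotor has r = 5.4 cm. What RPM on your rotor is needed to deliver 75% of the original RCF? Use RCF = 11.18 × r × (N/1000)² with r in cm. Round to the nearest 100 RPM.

Original rotor: r = 8.4 / 2 = 4.2 cm
RCF = 11.18 × r × (N/1000)²
RCF_original = 11.18 × 4.2 × (5.607)² = 11.18 × 4.2 × 31.438449 ≈ 1,476.2 × g
Target RCF = 0.75 × 1,476.2 ≈ 1,107.2 × g
1,107.2 = 11.18 × 5.4 × (N/1000)²
(N/1000)² = 1,107.2 / 60.372 = 18.33963
N = 1000 × √18.33963 ≈ 4,282.5

4300 RPM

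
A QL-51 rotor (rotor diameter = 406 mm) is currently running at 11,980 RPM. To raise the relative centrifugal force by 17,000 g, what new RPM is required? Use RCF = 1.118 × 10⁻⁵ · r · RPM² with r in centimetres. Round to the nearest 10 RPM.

r = 406 mm / 2 = 203 mm = 20.3 cm
Current RCF = 1.118 × 10⁻⁵ × 20.3 × (11980)² = 1.118 × 10⁻⁵ × 20.3 × 143,520,400 ≈ 32,572.5 × g
Target RCF = 32,572.5 + 17,000 = 49,572.5 × g
N² = 49,572.5 / (22.6954 × 10⁻⁵) = 218,425,320
N ≈ √218,425,320 ≈ 14,779.2

N₂ ≈ 14780 RPM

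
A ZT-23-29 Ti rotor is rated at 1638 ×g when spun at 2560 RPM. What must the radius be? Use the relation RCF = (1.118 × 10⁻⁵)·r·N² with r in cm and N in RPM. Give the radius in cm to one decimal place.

≈ 22.4 cm

RCF = 1.118 × 10⁻⁵ × r × N²
1638 = 1.118 × 10⁻⁵ × r × (2560)²
r = 1638 / (1.118 × 10⁻⁵ × 6,553,600) = 1638 / 73.26925 ≈ 22.356 cm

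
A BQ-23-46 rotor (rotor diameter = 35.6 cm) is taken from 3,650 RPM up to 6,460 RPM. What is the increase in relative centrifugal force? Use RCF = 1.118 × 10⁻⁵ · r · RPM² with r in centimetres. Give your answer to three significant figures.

≈ 5650 x g

r = 35.6 / 2 = 17.8 cm
RCF₁ = 1.118 × 10⁻⁵ × 17.8 × (3650)² = 1.118 × 10⁻⁵ × 17.8 × 13,322,500 ≈ 2,651.2 × g
RCF₂ = 1.118 × 10⁻⁵ × 17.8 × (6460)² = 1.118 × 10⁻⁵ × 17.8 × 41,731,600 ≈ 8,304.8 × g
Increase = 8,304.8 − 2,651.2 = 5,653.6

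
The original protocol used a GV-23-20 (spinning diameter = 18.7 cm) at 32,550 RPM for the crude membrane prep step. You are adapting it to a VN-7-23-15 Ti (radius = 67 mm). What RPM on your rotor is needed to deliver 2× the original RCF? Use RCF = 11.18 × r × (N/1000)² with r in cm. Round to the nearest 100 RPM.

Original rotor: r = 18.7 / 2 = 9.35 cm
RCF = 11.18 × r × (N/1000)²
RCF_original = 11.18 × 9.35 × (32.55)² = 11.18 × 9.35 × 1,059.5025 ≈ 110,753 × g
Target RCF = 2 × 110,753 ≈ 221,506 × g
Your rotor: r = 67 mm = 6.7 cm
221,506 = 11.18 × 6.7 × (N/1000)²
(N/1000)² = 221,506 / 74.906 = 2957.12
N = 1000 × √2957.12 ≈ 54,379.4

54400 RPM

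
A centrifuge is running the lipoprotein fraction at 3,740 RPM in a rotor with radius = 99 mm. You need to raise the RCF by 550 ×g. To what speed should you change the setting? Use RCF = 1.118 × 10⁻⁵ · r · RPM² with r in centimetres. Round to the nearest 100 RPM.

r = 99 mm = 9.9 cm
Current RCF = 1.118 × 10⁻⁵ × 9.9 × (3740)² = 1.118 × 10⁻⁵ × 9.9 × 13,987,600 ≈ 1,548.2 × g
Target RCF = 1,548.2 + 550 = 2,098.2 × g
N² = 2,098.2 / (11.0682 × 10⁻⁵) = 18,957,012
N ≈ √18,957,012 ≈ 4,354.0

≈ 4400 RPM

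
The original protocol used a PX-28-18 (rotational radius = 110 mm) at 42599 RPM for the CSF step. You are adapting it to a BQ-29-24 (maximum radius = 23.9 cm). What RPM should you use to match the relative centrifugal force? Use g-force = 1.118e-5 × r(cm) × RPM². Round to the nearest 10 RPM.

≈ 28900 RPM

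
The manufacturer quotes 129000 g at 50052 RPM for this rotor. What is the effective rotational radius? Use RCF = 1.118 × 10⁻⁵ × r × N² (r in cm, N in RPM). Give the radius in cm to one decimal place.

129000 = 1.118 × 10⁻⁵ × r × (50052)²
r = 129000 / (1.118 × 10⁻⁵ × 2,505,202,704) = 129000 / 28008.17 ≈ 4.606 cm

r ≈ 4.6 cm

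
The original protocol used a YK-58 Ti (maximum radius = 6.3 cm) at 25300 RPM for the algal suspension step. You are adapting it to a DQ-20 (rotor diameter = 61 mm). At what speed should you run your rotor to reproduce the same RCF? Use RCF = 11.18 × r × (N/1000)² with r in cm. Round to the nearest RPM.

36361 RPM

RCF_original = 11.18 × 6.3 × (25.3)² = 11.18 × 6.3 × 640.09 ≈ 45,084.1 × g
Your rotor: r = 61 mm / 2 = 30.5 mm = 3.05 cm
45,084.1 = 11.18 × 3.05 × (N/1000)²
(N/1000)² = 45,084.1 / 34.099 = 1322.153
N = 1000 × √1322.153 ≈ 36,361.4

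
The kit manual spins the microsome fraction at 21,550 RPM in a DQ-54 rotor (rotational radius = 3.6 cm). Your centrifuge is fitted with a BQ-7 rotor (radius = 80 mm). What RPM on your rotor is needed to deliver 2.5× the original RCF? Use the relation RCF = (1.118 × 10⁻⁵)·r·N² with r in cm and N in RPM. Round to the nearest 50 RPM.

RCF = 1.118 × 10⁻⁵ × r × N²
RCF_original = 1.118 × 10⁻⁵ × 3.6 × (21550)² = 1.118 × 10⁻⁵ × 3.6 × 464,402,500 ≈ 18,691.3 × g
Target RCF = 2.5 × 18,691.3 ≈ 46,728.2 × g
Your rotor: r = 80 mm = 8.0 cm
46,728.2 = 1.118 × 10⁻⁵ × 8 × N²
N² = 46,728.2 / (8.944 × 10⁻⁵) = 522,453,041
N ≈ √522,453,041 ≈ 22,857.2

≈ 22850 RPM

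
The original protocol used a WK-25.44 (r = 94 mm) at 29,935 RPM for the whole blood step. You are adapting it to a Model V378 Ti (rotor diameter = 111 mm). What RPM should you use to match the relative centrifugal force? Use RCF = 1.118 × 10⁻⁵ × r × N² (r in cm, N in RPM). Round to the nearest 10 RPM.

≈ 38960 RPM

Original rotor: r = 94 mm = 9.4 cm
RCF_original = 1.118 × 10⁻⁵ × 9.4 × (29935)² = 1.118 × 10⁻⁵ × 9.4 × 896,104,225 ≈ 94,173.4 × g
Your rotor: r = 111 mm / 2 = 55.5 mm = 5.55 cm
94,173.4 = 1.118 × 10⁻⁵ × 5.55 × N²
N² = 94,173.4 / (6.2049 × 10⁻⁵) = 1,517,726,313
N ≈ √1,517,726,313 ≈ 38,958.0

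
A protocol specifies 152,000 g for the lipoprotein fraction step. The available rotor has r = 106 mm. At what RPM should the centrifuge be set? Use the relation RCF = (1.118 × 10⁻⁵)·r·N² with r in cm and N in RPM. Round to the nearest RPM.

≈ 35814 RPM

r = 106 mm = 10.6 cm
152,000 = 1.118 × 10⁻⁵ × 10.6 × N²
N² = 152,000 / (11.8508 × 10⁻⁵) = 1,282,613,832
N ≈ √1,282,613,832 ≈ 35,813.6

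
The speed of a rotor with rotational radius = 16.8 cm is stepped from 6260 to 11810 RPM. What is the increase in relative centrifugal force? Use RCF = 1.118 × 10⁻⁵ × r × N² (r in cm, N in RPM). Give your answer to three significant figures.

18800 ×g

RCF₁ = 1.118 × 10⁻⁵ × 16.8 × (6260)² = 1.118 × 10⁻⁵ × 16.8 × 39,187,600 ≈ 7,360.4 × g
RCF₂ = 1.118 × 10⁻⁵ × 16.8 × (11810)² = 1.118 × 10⁻⁵ × 16.8 × 139,476,100 ≈ 26,197 × g
Increase = 26,197 − 7,360.4 = 18,836.6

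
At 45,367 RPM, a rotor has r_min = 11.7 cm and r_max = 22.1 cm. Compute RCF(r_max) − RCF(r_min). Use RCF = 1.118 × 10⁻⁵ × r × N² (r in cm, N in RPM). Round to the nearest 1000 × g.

RCF_max = 1.118 × 10⁻⁵ × 22.1 × (45367)² = 1.118 × 10⁻⁵ × 22.1 × 2,058,164,689 ≈ 508,527.2 × g
RCF_min = 1.118 × 10⁻⁵ × 11.7 × (45367)² = 1.118 × 10⁻⁵ × 11.7 × 2,058,164,689 ≈ 269,220.3 × g
ΔRCF = 508,527.2 − 269,220.3 = 239,306.9

239000 g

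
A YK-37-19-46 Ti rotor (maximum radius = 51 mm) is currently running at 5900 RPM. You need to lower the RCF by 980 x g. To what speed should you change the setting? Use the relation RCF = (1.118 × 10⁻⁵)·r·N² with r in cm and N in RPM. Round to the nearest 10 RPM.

r = 51 mm = 5.1 cm
Current RCF = 1.118 × 10⁻⁵ × 5.1 × (5900)² = 1.118 × 10⁻⁵ × 5.1 × 34,810,000 ≈ 1,984.8 × g
Target RCF = 1,984.8 − 980 = 1,004.8 × g
N² = 1,004.8 / (5.7018 × 10⁻⁵) = 17,622,505
N ≈ √17,622,505 ≈ 4,197.9

N₂ ≈ 4200 RPM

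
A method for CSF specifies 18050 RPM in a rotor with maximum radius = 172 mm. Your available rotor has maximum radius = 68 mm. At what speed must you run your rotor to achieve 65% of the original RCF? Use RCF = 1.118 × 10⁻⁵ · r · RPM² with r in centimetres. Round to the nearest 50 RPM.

23150 RPM

Original rotor: r = 172 mm = 17.2 cm
RCF = 1.118 × 10⁻⁵ × r × N²
RCF_original = 1.118 × 10⁻⁵ × 17.2 × (18050)² = 1.118 × 10⁻⁵ × 17.2 × 325,802,500 ≈ 62,650.5 × g
Target RCF = 0.65 × 62,650.5 ≈ 40,722.8 × g
Your rotor: r = 68 mm = 6.8 cm
40,722.8 = 1.118 × 10⁻⁵ × 6.8 × N²
N² = 40,722.8 / (7.6024 × 10⁻⁵) = 535,657,161
N ≈ √535,657,161 ≈ 23,144.3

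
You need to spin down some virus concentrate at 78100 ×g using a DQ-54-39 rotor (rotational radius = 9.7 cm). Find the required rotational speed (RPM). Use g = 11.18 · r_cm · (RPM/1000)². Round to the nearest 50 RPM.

N ≈ 26850 RPM

78,100 = 11.18 × 9.7 × (N/1000)²
(N/1000)² = 78,100 / 108.446 = 720.1741
N = 1000 × √720.1741 ≈ 26,836.1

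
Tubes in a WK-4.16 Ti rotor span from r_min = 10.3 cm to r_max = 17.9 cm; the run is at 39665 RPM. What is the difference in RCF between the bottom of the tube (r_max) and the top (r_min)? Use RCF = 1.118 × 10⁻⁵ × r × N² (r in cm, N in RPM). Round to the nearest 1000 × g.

ΔRCF = 1.118 × 10⁻⁵ × (r_max − r_min) × N² = 1.118 × 10⁻⁵ × 7.6 × 1,573,312,225 ≈ 133,681.2

≈ 134000 ×g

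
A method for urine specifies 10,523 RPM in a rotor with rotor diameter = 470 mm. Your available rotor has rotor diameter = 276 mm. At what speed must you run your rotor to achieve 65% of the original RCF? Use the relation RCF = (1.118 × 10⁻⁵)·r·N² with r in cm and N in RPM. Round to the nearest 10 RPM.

Original rotor: r = 470 mm / 2 = 235 mm = 23.5 cm
RCF = 1.118 × 10⁻⁵ × r × N²
RCF_original = 1.118 × 10⁻⁵ × 23.5 × (10523)² = 1.118 × 10⁻⁵ × 23.5 × 110,733,529 ≈ 29,093 × g
Target RCF = 0.65 × 29,093 ≈ 18,910.5 × g
Your rotor: r = 276 mm / 2 = 138 mm = 13.8 cm
18,910.5 = 1.118 × 10⁻⁵ × 13.8 × N²
N² = 18,910.5 / (15.4284 × 10⁻⁵) = 122,569,417
N ≈ √122,569,417 ≈ 11,071.1

11070 RPM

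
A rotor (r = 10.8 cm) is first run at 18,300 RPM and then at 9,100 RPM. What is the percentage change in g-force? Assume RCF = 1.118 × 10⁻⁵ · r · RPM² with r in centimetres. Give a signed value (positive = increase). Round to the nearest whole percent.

RCF ∝ N², so the ratio is (9100/18300)² = (0.497268)² = 0.2473.
Change = 0.2473 − 1 = -0.7527 → -75.3%.

-75%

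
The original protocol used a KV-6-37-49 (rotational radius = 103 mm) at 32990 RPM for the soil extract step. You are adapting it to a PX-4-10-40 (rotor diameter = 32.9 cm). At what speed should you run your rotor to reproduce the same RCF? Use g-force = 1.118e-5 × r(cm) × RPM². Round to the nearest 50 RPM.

Original rotor: r = 103 mm = 10.3 cm
RCF = 1.118 × 10⁻⁵ × r × N²
RCF_original = 1.118 × 10⁻⁵ × 10.3 × (32990)² = 1.118 × 10⁻⁵ × 10.3 × 1,088,340,100 ≈ 125,326.7 × g
Your rotor: r = 32.9 / 2 = 16.45 cm
125,326.7 = 1.118 × 10⁻⁵ × 16.45 × N²
N² = 125,326.7 / (18.3911 × 10⁻⁵) = 681,452,985
N ≈ √681,452,985 ≈ 26,104.7

26100 RPM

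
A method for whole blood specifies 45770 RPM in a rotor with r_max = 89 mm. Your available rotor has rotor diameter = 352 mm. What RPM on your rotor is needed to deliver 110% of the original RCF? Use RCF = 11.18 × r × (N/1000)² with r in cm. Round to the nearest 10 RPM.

34140 RPM

Original rotor: r = 89 mm = 8.9 cm
RCF_original = 11.18 × 8.9 × (45.77)² = 11.18 × 8.9 × 2,094.8929 ≈ 208,446 × g
Target RCF = 1.1 × 208,446 ≈ 229,290.6 × g
Your rotor: r = 352 mm / 2 = 176 mm = 17.6 cm
229,290.6 = 11.18 × 17.6 × (N/1000)²
(N/1000)² = 229,290.6 / 196.768 = 1165.284
N = 1000 × √1165.284 ≈ 34,136.3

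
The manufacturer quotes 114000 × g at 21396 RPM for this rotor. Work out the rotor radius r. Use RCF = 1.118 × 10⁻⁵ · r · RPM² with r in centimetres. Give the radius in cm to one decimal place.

r ≈ 22.3 cm

114000 = 1.118 × 10⁻⁵ × r × (21396)²
r = 114000 / (1.118 × 10⁻⁵ × 457,788,816) = 114000 / 5118.079 ≈ 22.274 cm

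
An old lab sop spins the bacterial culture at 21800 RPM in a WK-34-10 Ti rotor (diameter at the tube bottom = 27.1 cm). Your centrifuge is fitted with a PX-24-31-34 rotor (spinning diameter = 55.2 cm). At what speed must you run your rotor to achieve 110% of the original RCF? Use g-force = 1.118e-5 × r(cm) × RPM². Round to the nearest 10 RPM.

Original rotor: r = 27.1 / 2 = 13.55 cm
RCF_original = 1.118 × 10⁻⁵ × 13.55 × (21800)² = 1.118 × 10⁻⁵ × 13.55 × 475,240,000 ≈ 71,993.6 × g
Target RCF = 1.1 × 71,993.6 ≈ 79,193 × g
Your rotor: r = 55.2 / 2 = 27.6 cm
79,193 = 1.118 × 10⁻⁵ × 27.6 × N²
N² = 79,193 / (30.8568 × 10⁻⁵) = 256,646,833
N ≈ √256,646,833 ≈ 16,020.2

16020 RPM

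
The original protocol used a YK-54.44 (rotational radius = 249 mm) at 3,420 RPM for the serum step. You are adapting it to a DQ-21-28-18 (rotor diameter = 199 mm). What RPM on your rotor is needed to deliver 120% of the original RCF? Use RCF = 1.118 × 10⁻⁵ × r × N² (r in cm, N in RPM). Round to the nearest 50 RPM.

Original rotor: r = 249 mm = 24.9 cm
RCF = 1.118 × 10⁻⁵ × r × N²
RCF_original = 1.118 × 10⁻⁵ × 24.9 × (3420)² = 1.118 × 10⁻⁵ × 24.9 × 11,696,400 ≈ 3,256.1 × g
Target RCF = 1.2 × 3,256.1 ≈ 3,907.3 × g
Your rotor: r = 199 mm / 2 = 99.5 mm = 9.95 cm
3,907.3 = 1.118 × 10⁻⁵ × 9.95 × N²
N² = 3,907.3 / (11.1241 × 10⁻⁵) = 35,124,639
N ≈ √35,124,639 ≈ 5,926.6

5950 RPM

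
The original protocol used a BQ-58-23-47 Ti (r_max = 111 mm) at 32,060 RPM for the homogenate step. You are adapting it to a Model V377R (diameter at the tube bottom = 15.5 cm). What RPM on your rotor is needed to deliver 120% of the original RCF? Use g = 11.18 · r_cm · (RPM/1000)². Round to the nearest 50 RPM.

≈ 42050 RPM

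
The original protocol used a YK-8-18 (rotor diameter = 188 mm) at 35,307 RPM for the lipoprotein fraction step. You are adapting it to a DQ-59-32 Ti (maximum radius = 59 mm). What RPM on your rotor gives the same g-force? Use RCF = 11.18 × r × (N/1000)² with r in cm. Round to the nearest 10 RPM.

Original rotor: r = 188 mm / 2 = 94 mm = 9.4 cm
RCF_original = 11.18 × 9.4 × (35.307)² = 11.18 × 9.4 × 1,246.584249 ≈ 131,006 × g
Your rotor: r = 59 mm = 5.9 cm
131,006 = 11.18 × 5.9 × (N/1000)²
(N/1000)² = 131,006 / 65.962 = 1986.083
N = 1000 × √1986.083 ≈ 44,565.5

44570 RPM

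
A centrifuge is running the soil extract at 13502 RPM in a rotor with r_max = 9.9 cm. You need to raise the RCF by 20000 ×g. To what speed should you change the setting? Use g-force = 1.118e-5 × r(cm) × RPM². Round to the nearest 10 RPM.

≈ 19050 RPM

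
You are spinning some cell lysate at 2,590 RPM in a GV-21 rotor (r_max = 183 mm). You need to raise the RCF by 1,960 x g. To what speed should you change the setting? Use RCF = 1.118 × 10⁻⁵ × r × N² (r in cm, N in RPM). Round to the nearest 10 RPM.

4040 RPM

r = 183 mm = 18.3 cm
Current RCF = 1.118 × 10⁻⁵ × 18.3 × (2590)² = 1.118 × 10⁻⁵ × 18.3 × 6,708,100 ≈ 1,372.4 × g
Target RCF = 1,372.4 + 1,960 = 3,332.4 × g
N² = 3,332.4 / (20.4594 × 10⁻⁵) = 16,287,868
N ≈ √16,287,868 ≈ 4,035.8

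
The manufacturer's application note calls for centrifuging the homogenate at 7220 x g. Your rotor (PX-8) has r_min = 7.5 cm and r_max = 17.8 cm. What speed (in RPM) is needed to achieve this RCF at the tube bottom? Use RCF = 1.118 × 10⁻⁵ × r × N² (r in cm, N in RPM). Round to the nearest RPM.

N ≈ 6023 RPM

Use r_max = 17.8 cm.
7,220 = 1.118 × 10⁻⁵ × 17.8 × N²
N² = 7,220 / (19.9004 × 10⁻⁵) = 36,280,678
N ≈ √36,280,678 ≈ 6,023.3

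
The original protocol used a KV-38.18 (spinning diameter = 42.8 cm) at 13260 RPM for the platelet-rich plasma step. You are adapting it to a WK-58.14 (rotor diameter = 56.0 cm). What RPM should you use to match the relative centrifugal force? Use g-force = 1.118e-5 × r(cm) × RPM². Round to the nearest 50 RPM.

≈ 11600 RPM

Original rotor: r = 42.8 / 2 = 21.4 cm
RCF = 1.118 × 10⁻⁵ × r × N²
RCF_original = 1.118 × 10⁻⁵ × 21.4 × (13260)² = 1.118 × 10⁻⁵ × 21.4 × 175,827,600 ≈ 42,067.1 × g
Your rotor: r = 56.0 / 2 = 28 cm
42,067.1 = 1.118 × 10⁻⁵ × 28 × N²
N² = 42,067.1 / (31.304 × 10⁻⁵) = 134,382,507
N ≈ √134,382,507 ≈ 11,592.3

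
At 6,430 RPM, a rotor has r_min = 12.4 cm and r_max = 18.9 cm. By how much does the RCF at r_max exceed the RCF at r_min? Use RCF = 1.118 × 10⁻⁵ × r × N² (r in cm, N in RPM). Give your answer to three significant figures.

ΔRCF = 1.118 × 10⁻⁵ × (r_max − r_min) × N² = 1.118 × 10⁻⁵ × 6.5 × 41,344,900 ≈ 3,004.5

ΔRCF ≈ 3000 ×g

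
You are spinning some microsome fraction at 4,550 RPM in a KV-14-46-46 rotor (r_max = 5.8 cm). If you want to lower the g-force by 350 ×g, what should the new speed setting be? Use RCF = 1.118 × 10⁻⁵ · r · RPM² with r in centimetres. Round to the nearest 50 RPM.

N₂ ≈ 3900 RPM

Current RCF = 1.118 × 10⁻⁵ × 5.8 × (4550)² = 1.118 × 10⁻⁵ × 5.8 × 20,702,500 ≈ 1,342.4 × g
Target RCF = 1,342.4 − 350 = 992.4 × g
N² = 992.4 / (6.4844 × 10⁻⁵) = 15,304,423
N ≈ √15,304,423 ≈ 3,912.1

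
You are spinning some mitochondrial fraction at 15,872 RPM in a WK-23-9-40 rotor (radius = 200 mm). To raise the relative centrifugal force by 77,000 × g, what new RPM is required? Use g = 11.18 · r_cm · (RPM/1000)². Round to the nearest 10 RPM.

24420 RPM

r = 200 mm = 20.0 cm
Current RCF = 11.18 × 20 × (15.872)² = 11.18 × 20 × 251.920384 ≈ 56,329.4 × g
Target RCF = 56,329.4 + 77,000 = 133,329.4 × g
(N/1000)² = 133,329.4 / 223.6 = 596.2853
N = 1000 × √596.2853 ≈ 24,419.0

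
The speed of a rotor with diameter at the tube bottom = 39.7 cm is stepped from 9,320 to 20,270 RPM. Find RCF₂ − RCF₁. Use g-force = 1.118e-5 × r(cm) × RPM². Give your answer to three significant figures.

r = 39.7 / 2 = 19.85 cm
RCF₁ = 1.118 × 10⁻⁵ × 19.85 × (9320)² = 1.118 × 10⁻⁵ × 19.85 × 86,862,400 ≈ 19,276.8 × g
RCF₂ = 1.118 × 10⁻⁵ × 19.85 × (20270)² = 1.118 × 10⁻⁵ × 19.85 × 410,872,900 ≈ 91,182.1 × g
Increase = 91,182.1 − 19,276.8 = 71,905.3

71900 ×g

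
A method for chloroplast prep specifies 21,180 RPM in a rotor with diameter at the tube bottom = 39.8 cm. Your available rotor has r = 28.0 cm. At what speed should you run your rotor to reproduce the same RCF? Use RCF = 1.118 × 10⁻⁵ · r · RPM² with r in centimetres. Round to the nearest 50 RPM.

17850 RPM

Original rotor: r = 39.8 / 2 = 19.9 cm
RCF = 1.118 × 10⁻⁵ × r × N²
RCF_original = 1.118 × 10⁻⁵ × 19.9 × (21180)² = 1.118 × 10⁻⁵ × 19.9 × 448,592,400 ≈ 99,803.7 × g
99,803.7 = 1.118 × 10⁻⁵ × 28 × N²
N² = 99,803.7 / (31.304 × 10⁻⁵) = 318,820,917
N ≈ √318,820,917 ≈ 17,855.6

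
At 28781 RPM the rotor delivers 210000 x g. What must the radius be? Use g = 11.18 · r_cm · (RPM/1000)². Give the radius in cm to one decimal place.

210000 = 11.18 × r × (28.781)²
r = 210000 / (11.18 × 828.345961) = 210000 / 9260.908 ≈ 22.676 cm

≈ 22.7 cm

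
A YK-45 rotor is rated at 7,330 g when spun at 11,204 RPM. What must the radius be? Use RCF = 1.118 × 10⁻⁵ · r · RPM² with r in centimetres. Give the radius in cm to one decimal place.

r ≈ 5.2 cm

RCF = 1.118 × 10⁻⁵ × r × N²
7330 = 1.118 × 10⁻⁵ × r × (11204)²
r = 7330 / (1.118 × 10⁻⁵ × 125,529,616) = 7330 / 1403.421 ≈ 5.223 cm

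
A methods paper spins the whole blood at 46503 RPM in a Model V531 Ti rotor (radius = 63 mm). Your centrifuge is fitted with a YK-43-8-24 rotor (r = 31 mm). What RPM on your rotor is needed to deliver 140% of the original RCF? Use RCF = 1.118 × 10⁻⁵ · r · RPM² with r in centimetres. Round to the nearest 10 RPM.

78440 RPM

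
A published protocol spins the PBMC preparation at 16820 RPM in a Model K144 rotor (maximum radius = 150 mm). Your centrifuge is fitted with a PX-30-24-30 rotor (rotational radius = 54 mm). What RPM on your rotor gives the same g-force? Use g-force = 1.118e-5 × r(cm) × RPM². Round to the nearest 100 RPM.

Original rotor: r = 150 mm = 15.0 cm
RCF_original = 1.118 × 10⁻⁵ × 15 × (16820)² = 1.118 × 10⁻⁵ × 15 × 282,912,400 ≈ 47,444.4 × g
Your rotor: r = 54 mm = 5.4 cm
47,444.4 = 1.118 × 10⁻⁵ × 5.4 × N²
N² = 47,444.4 / (6.0372 × 10⁻⁵) = 785,867,621
N ≈ √785,867,621 ≈ 28,033.3

≈ 28000 RPM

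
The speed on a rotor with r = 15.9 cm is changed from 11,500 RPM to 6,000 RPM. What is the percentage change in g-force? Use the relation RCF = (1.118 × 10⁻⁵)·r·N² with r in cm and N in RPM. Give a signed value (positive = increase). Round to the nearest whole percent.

-73%

RCF ∝ N², so the ratio is (6000/11500)² = (0.521739)² = 0.2722.
Change = 0.2722 − 1 = -0.7278 → -72.8%.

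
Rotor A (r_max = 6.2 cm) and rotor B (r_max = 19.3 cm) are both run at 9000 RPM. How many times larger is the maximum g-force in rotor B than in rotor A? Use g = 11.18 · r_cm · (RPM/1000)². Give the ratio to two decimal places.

At fixed N, RCF ∝ r, so RCF_B/RCF_A = r_B/r_A = 19.3 / 6.2 = 3.1129.

3.11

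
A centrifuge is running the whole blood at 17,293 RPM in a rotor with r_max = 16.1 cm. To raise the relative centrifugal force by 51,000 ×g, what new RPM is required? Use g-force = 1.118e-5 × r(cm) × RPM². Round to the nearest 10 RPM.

Current RCF = 1.118 × 10⁻⁵ × 16.1 × (17293)² = 1.118 × 10⁻⁵ × 16.1 × 299,047,849 ≈ 53,828 × g
Target RCF = 53,828 + 51,000 = 104,828 × g
N² = 104,828 / (17.9998 × 10⁻⁵) = 582,384,249
N ≈ √582,384,249 ≈ 24,132.6

≈ 24130 RPM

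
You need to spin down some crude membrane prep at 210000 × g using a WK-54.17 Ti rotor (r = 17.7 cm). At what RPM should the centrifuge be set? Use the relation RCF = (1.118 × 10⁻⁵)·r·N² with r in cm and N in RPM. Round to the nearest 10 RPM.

32580 RPM

210,000 = 1.118 × 10⁻⁵ × 17.7 × N²
N² = 210,000 / (19.7886 × 10⁻⁵) = 1,061,217,064
N ≈ √1,061,217,064 ≈ 32,576.3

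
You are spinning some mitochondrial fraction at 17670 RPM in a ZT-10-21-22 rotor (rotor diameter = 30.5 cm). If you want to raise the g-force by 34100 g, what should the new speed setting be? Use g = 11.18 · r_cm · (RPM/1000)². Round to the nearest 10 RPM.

r = 30.5 / 2 = 15.25 cm
Current RCF = 11.18 × 15.25 × (17.67)² = 11.18 × 15.25 × 312.2289 ≈ 53,233.5 × g
Target RCF = 53,233.5 + 34,100 = 87,333.5 × g
(N/1000)² = 87,333.5 / 170.495 = 512.235
N = 1000 × √512.235 ≈ 22,632.6

≈ 22630 RPM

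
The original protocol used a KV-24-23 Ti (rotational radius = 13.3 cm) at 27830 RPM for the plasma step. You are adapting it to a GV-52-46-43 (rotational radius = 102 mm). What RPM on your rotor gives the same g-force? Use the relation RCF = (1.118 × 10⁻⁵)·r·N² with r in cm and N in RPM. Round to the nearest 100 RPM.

31800 RPM

RCF_original = 1.118 × 10⁻⁵ × 13.3 × (27830)² = 1.118 × 10⁻⁵ × 13.3 × 774,508,900 ≈ 115,164.8 × g
Your rotor: r = 102 mm = 10.2 cm
115,164.8 = 1.118 × 10⁻⁵ × 10.2 × N²
N² = 115,164.8 / (11.4036 × 10⁻⁵) = 1,009,898,629
N ≈ √1,009,898,629 ≈ 31,778.9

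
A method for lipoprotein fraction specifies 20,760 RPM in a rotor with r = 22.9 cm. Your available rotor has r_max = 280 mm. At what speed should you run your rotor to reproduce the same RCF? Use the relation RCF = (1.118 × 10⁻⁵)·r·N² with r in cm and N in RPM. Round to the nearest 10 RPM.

18770 RPM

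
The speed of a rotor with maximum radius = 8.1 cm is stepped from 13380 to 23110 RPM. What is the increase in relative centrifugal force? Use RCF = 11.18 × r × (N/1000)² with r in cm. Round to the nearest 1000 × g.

≈ 32000 x g

RCF₁ = 11.18 × 8.1 × (13.38)² = 11.18 × 8.1 × 179.0244 ≈ 16,212.1 × g
RCF₂ = 11.18 × 8.1 × (23.11)² = 11.18 × 8.1 × 534.0721 ≈ 48,364.5 × g
Increase = 48,364.5 − 16,212.1 = 32,152.4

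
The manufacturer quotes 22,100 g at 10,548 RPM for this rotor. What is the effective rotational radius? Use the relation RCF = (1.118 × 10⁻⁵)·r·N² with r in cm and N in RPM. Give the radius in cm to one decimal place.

22100 = 1.118 × 10⁻⁵ × r × (10548)²
r = 22100 / (1.118 × 10⁻⁵ × 111,260,304) = 22100 / 1243.89 ≈ 17.767 cm

≈ 17.8 cm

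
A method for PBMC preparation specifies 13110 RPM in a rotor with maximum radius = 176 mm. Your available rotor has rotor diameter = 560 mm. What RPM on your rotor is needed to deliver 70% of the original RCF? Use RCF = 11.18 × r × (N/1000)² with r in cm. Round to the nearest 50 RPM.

Original rotor: r = 176 mm = 17.6 cm
RCF_original = 11.18 × 17.6 × (13.11)² = 11.18 × 17.6 × 171.8721 ≈ 33,818.9 × g
Target RCF = 0.7 × 33,818.9 ≈ 23,673.2 × g
Your rotor: r = 560 mm / 2 = 280 mm = 28 cm
23,673.2 = 11.18 × 28 × (N/1000)²
(N/1000)² = 23,673.2 / 313.04 = 75.62356
N = 1000 × √75.62356 ≈ 8,696.2

8700 RPM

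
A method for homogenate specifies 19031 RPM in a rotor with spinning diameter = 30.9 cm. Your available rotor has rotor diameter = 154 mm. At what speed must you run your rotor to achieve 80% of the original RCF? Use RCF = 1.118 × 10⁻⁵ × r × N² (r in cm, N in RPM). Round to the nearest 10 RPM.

≈ 24110 RPM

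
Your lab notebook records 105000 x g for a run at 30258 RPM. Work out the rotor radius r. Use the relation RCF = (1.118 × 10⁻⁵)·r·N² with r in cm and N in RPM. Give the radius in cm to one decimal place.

RCF = 1.118 × 10⁻⁵ × r × N²
105000 = 1.118 × 10⁻⁵ × r × (30258)²
r = 105000 / (1.118 × 10⁻⁵ × 915,546,564) = 105000 / 10235.81 ≈ 10.258 cm

≈ 10.3 cm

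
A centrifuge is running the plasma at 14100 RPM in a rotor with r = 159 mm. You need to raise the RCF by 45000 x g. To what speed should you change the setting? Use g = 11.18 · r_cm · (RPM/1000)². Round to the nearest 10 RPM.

21260 RPM

r = 159 mm = 15.9 cm
Current RCF = 11.18 × 15.9 × (14.1)² = 11.18 × 15.9 × 198.81 ≈ 35,340.9 × g
Target RCF = 35,340.9 + 45,000 = 80,340.9 × g
(N/1000)² = 80,340.9 / 177.762 = 451.9577
N = 1000 × √451.9577 ≈ 21,259.3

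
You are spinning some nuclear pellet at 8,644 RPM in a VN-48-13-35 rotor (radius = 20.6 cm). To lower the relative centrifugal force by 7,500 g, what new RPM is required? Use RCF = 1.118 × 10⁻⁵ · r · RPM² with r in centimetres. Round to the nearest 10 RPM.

Current RCF = 1.118 × 10⁻⁵ × 20.6 × (8644)² = 1.118 × 10⁻⁵ × 20.6 × 74,718,736 ≈ 17,208.3 × g
Target RCF = 17,208.3 − 7,500 = 9,708.3 × g
N² = 9,708.3 / (23.0308 × 10⁻⁵) = 42,153,551
N ≈ √42,153,551 ≈ 6,492.6

6490 RPM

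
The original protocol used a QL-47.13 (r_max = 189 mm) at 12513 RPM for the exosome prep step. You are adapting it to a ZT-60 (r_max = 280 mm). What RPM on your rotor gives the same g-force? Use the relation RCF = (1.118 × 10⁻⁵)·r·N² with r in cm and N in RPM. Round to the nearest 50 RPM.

10300 RPM

Original rotor: r = 189 mm = 18.9 cm
RCF_original = 1.118 × 10⁻⁵ × 18.9 × (12513)² = 1.118 × 10⁻⁵ × 18.9 × 156,575,169 ≈ 33,084.6 × g
Your rotor: r = 280 mm = 28.0 cm
33,084.6 = 1.118 × 10⁻⁵ × 28 × N²
N² = 33,084.6 / (31.304 × 10⁻⁵) = 105,688,091
N ≈ √105,688,091 ≈ 10,280.5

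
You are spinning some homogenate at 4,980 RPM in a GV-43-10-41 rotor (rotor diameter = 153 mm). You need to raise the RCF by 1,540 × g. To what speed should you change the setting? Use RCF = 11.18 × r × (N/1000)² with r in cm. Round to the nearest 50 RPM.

r = 153 mm / 2 = 76.5 mm = 7.65 cm
Current RCF = 11.18 × 7.65 × (4.98)² = 11.18 × 7.65 × 24.8004 ≈ 2,121.1 × g
Target RCF = 2,121.1 + 1,540 = 3,661.1 × g
(N/1000)² = 3,661.1 / 85.527 = 42.80637
N = 1000 × √42.80637 ≈ 6,542.7

6550 RPM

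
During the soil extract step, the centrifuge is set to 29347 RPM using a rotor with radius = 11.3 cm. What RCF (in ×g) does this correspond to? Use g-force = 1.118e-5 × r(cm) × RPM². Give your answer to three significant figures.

109000 ×g

RCF = 1.118 × 10⁻⁵ × r × N²
RCF = 1.118 × 10⁻⁵ × 11.3 × (29347)² = 1.118 × 10⁻⁵ × 11.3 × 861,246,409 ≈ 108,804.7 × g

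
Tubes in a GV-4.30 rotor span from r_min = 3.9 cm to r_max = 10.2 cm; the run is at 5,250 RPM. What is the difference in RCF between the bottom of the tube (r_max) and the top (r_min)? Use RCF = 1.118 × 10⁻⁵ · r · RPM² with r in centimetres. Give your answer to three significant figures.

ΔRCF = 1.118 × 10⁻⁵ × (r_max − r_min) × N² = 1.118 × 10⁻⁵ × 6.3 × 27,562,500 ≈ 1,941.3

1940 x g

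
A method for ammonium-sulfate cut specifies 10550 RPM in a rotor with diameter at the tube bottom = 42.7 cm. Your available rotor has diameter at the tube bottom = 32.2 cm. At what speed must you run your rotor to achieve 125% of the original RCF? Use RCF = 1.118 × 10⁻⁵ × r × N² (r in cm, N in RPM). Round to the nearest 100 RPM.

Original rotor: r = 42.7 / 2 = 21.35 cm
RCF_original = 1.118 × 10⁻⁵ × 21.35 × (10550)² = 1.118 × 10⁻⁵ × 21.35 × 111,302,500 ≈ 26,567.1 × g
Target RCF = 1.25 × 26,567.1 ≈ 33,208.9 × g
Your rotor: r = 32.2 / 2 = 16.1 cm
33,208.9 = 1.118 × 10⁻⁵ × 16.1 × N²
N² = 33,208.9 / (17.9998 × 10⁻⁵) = 184,495,939
N ≈ √184,495,939 ≈ 13,582.9

13600 RPM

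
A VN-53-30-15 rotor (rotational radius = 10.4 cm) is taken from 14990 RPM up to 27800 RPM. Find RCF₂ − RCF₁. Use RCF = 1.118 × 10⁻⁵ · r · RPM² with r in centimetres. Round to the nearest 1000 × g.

≈ 64000 ×g

RCF₁ = 1.118 × 10⁻⁵ × 10.4 × (14990)² = 1.118 × 10⁻⁵ × 10.4 × 224,700,100 ≈ 26,126.3 × g
RCF₂ = 1.118 × 10⁻⁵ × 10.4 × (27800)² = 1.118 × 10⁻⁵ × 10.4 × 772,840,000 ≈ 89,859.7 × g
Increase = 89,859.7 − 26,126.3 = 63,733.4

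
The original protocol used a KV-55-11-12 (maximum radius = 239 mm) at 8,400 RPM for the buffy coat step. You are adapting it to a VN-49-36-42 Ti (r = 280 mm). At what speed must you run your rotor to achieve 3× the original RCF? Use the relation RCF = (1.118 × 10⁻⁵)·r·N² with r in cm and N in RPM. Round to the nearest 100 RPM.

≈ 13400 RPM

Original rotor: r = 239 mm = 23.9 cm
RCF_original = 1.118 × 10⁻⁵ × 23.9 × (8400)² = 1.118 × 10⁻⁵ × 23.9 × 70,560,000 ≈ 18,853.8 × g
Target RCF = 3 × 18,853.8 ≈ 56,561.4 × g
Your rotor: r = 280 mm = 28.0 cm
56,561.4 = 1.118 × 10⁻⁵ × 28 × N²
N² = 56,561.4 / (31.304 × 10⁻⁵) = 180,684,258
N ≈ √180,684,258 ≈ 13,441.9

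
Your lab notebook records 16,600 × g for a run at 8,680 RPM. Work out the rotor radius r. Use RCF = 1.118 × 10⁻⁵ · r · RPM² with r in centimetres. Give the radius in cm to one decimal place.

16600 = 1.118 × 10⁻⁵ × r × (8680)²
r = 16600 / (1.118 × 10⁻⁵ × 75,342,400) = 16600 / 842.328 ≈ 19.707 cm

19.7 cm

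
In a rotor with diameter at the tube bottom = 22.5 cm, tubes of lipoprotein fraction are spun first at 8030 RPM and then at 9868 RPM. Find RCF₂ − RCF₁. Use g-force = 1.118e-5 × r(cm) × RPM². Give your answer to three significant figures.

r = 22.5 / 2 = 11.25 cm
RCF₁ = 1.118 × 10⁻⁵ × 11.25 × (8030)² = 1.118 × 10⁻⁵ × 11.25 × 64,480,900 ≈ 8,110.1 × g
RCF₂ = 1.118 × 10⁻⁵ × 11.25 × (9868)² = 1.118 × 10⁻⁵ × 11.25 × 97,377,424 ≈ 12,247.6 × g
Increase = 12,247.6 − 8,110.1 = 4,137.5

4140 × g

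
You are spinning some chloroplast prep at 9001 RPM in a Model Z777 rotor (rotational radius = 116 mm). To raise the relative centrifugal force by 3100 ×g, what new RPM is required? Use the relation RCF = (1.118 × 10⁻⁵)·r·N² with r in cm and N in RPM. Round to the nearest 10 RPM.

r = 116 mm = 11.6 cm
Current RCF = 1.118 × 10⁻⁵ × 11.6 × (9001)² = 1.118 × 10⁻⁵ × 11.6 × 81,018,001 ≈ 10,507.1 × g
Target RCF = 10,507.1 + 3,100 = 13,607.1 × g
N² = 13,607.1 / (12.9688 × 10⁻⁵) = 104,921,812
N ≈ √104,921,812 ≈ 10,243.1

N₂ ≈ 10240 RPM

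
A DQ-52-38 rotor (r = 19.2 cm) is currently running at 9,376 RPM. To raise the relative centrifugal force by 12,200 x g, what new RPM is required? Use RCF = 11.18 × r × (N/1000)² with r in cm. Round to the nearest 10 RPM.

Current RCF = 11.18 × 19.2 × (9.376)² = 11.18 × 19.2 × 87.909376 ≈ 18,870.3 × g
Target RCF = 18,870.3 + 12,200 = 31,070.3 × g
(N/1000)² = 31,070.3 / 214.656 = 144.7446
N = 1000 × √144.7446 ≈ 12,031.0

≈ 12030 RPM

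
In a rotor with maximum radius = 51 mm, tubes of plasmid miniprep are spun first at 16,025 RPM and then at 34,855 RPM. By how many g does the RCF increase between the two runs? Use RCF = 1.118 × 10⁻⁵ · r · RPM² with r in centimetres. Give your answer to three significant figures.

r = 51 mm = 5.1 cm
RCF₁ = 1.118 × 10⁻⁵ × 5.1 × (16025)² = 1.118 × 10⁻⁵ × 5.1 × 256,800,625 ≈ 14,642.3 × g
RCF₂ = 1.118 × 10⁻⁵ × 5.1 × (34855)² = 1.118 × 10⁻⁵ × 5.1 × 1,214,871,025 ≈ 69,269.5 × g
Increase = 69,269.5 − 14,642.3 = 54,627.2

54600 g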